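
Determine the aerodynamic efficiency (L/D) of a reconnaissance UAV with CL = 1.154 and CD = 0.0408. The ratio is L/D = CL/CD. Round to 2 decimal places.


Step 1: L/D = CL / CD = 1.154 / 0.0408
Step 2: L/D = 28.28

28.28


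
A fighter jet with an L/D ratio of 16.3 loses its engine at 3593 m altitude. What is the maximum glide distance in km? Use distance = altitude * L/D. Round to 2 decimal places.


Step 1: Glide distance = altitude * L/D = 3593 * 16.3 = 58565.9 m
Step 2: Convert to km: 58565.9 / 1000 = 58.57 km

58.57


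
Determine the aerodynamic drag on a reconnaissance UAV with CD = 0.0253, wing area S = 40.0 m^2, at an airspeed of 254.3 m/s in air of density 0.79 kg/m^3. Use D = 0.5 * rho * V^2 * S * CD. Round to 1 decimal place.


Step 1: Dynamic pressure q = 0.5 * 0.79 * 254.3^2 = 25544.0536 Pa
Step 2: Drag D = q * S * CD = 25544.0536 * 40.0 * 0.0253
Step 3: D = 25850.6 N

25850.6


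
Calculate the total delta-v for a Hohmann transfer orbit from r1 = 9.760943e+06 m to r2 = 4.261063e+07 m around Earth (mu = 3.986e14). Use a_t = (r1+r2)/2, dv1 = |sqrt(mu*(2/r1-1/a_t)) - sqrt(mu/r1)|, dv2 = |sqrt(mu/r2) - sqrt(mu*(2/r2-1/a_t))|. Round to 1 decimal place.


Step 1: Transfer semi-major axis a_t = (9.760943e+06 + 4.261063e+07) / 2 = 2.618579e+07 m
Step 2: v1 (circular at r1) = sqrt(mu/r1) = 6390.32 m/s
Step 3: v_t1 = sqrt(mu*(2/r1 - 1/a_t)) = 8151.71 m/s
Step 4: dv1 = |8151.71 - 6390.32| = 1761.39 m/s
Step 5: v2 (circular at r2) = 3058.51 m/s, v_t2 = 1867.34 m/s
Step 6: dv2 = |3058.51 - 1867.34| = 1191.17 m/s
Step 7: Total delta-v = 1761.39 + 1191.17 = 2952.6 m/s

2952.6


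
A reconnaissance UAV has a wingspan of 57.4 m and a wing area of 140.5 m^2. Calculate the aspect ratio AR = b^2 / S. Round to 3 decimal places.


Step 1: b^2 = 57.4^2 = 3294.76
Step 2: AR = 3294.76 / 140.5 = 23.450

23.450


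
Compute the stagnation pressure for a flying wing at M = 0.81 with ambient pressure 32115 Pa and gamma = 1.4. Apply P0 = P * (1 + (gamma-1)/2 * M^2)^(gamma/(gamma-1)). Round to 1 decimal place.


Step 1: (gamma-1)/2 * M^2 = 0.2 * 0.6561 = 0.13122
Step 2: 1 + 0.13122 = 1.13122
Step 3: Exponent gamma/(gamma-1) = 3.5
Step 4: P0 = 32115 * 1.13122^3.5 = 49445.0 Pa

49445.0


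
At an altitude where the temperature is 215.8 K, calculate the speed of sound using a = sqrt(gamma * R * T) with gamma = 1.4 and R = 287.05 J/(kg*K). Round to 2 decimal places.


Step 1: gamma * R * T = 1.4 * 287.05 * 215.8 = 86723.546
Step 2: a = sqrt(86723.546) = 294.49 m/s

294.49


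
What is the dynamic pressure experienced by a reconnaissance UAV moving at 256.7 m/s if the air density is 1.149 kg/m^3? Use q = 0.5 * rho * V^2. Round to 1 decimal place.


Step 1: V^2 = 256.7^2 = 65894.89
Step 2: q = 0.5 * 1.149 * 65894.89
Step 3: q = 37856.6 Pa

37856.6


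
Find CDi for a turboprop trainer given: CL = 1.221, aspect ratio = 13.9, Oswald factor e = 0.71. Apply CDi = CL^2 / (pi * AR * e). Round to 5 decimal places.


Step 1: CL^2 = 1.221^2 = 1.490841
Step 2: pi * AR * e = 3.14159 * 13.9 * 0.71 = 31.004378
Step 3: CDi = 1.490841 / 31.004378 = 0.04808

0.04808


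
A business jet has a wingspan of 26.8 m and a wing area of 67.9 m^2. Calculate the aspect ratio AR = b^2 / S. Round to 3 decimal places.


Step 1: b^2 = 26.8^2 = 718.24
Step 2: AR = 718.24 / 67.9 = 10.578

10.578


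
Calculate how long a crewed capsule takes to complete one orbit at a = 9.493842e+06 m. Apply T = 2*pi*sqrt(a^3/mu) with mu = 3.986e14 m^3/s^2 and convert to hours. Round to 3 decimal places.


Step 1: a^3 / mu = 8.557088e+20 / 3.986e14 = 2.146786e+06
Step 2: sqrt(2.146786e+06) = 1465.1914 s
Step 3: T = 2*pi * 1465.1914 = 9206.07 s
Step 4: T in hours = 9206.07 / 3600 = 2.557 hours

2.557


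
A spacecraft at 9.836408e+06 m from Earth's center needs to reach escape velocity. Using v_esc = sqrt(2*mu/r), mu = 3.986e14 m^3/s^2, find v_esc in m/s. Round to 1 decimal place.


Step 1: 2*mu/r = 2 * 3.986e14 / 9.836408e+06 = 81045845.1906
Step 2: v_esc = sqrt(81045845.1906) = 9002.5 m/s

9002.5


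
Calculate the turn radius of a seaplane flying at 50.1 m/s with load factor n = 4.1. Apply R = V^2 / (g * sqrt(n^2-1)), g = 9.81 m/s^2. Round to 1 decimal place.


Step 1: V^2 = 50.1^2 = 2510.01
Step 2: n^2 - 1 = 4.1^2 - 1 = 15.81
Step 3: sqrt(15.81) = 3.976179
Step 4: R = 2510.01 / (9.81 * 3.976179) = 64.3 m

64.3


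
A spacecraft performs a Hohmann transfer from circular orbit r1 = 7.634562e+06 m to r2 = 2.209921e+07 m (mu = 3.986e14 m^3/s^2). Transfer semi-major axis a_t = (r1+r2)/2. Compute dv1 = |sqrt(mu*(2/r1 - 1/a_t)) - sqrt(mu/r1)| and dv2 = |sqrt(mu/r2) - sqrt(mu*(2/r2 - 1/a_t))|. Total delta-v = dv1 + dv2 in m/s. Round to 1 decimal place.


Step 1: Transfer semi-major axis a_t = (7.634562e+06 + 2.209921e+07) / 2 = 1.486689e+07 m
Step 2: v1 (circular at r1) = sqrt(mu/r1) = 7225.64 m/s
Step 3: v_t1 = sqrt(mu*(2/r1 - 1/a_t)) = 8809.57 m/s
Step 4: dv1 = |8809.57 - 7225.64| = 1583.93 m/s
Step 5: v2 (circular at r2) = 4246.98 m/s, v_t2 = 3043.42 m/s
Step 6: dv2 = |4246.98 - 3043.42| = 1203.56 m/s
Step 7: Total delta-v = 1583.93 + 1203.56 = 2787.5 m/s

2787.5


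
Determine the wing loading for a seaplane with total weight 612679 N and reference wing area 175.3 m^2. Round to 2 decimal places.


Step 1: Wing loading = W / S = 612679 / 175.3
Step 2: Wing loading = 3495.03 N/m^2

3495.03


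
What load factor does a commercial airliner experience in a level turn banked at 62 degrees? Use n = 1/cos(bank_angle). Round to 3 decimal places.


Step 1: Convert 62 degrees to radians = 1.082104
Step 2: cos(62 deg) = 0.469472
Step 3: n = 1 / 0.469472 = 2.130

2.130


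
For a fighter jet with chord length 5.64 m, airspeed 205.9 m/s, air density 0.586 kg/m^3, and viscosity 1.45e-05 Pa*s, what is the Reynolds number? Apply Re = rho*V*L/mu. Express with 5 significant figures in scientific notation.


Step 1: Numerator = rho * V * L = 0.586 * 205.9 * 5.64 = 680.507736
Step 2: Re = 680.507736 / 1.45e-05
Step 3: Re = 4.6932e+07

4.6932e+07


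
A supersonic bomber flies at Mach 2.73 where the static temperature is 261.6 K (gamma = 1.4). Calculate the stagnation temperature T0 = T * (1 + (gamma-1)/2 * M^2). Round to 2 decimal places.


Step 1: (gamma-1)/2 = 0.2
Step 2: M^2 = 7.4529
Step 3: 1 + 0.2 * 7.4529 = 2.49058
Step 4: T0 = 261.6 * 2.49058 = 651.54 K

651.54


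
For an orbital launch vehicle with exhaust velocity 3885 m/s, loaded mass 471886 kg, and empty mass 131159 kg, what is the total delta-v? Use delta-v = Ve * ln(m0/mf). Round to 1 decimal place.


Step 1: Mass ratio m0/mf = 471886 / 131159 = 3.597816
Step 2: ln(3.597816) = 1.280327
Step 3: delta-v = 3885 * 1.280327 = 4974.1 m/s

4974.1


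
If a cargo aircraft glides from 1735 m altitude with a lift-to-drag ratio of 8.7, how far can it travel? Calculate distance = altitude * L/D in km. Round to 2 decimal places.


Step 1: Glide distance = altitude * L/D = 1735 * 8.7 = 15094.5 m
Step 2: Convert to km: 15094.5 / 1000 = 15.09 km

15.09


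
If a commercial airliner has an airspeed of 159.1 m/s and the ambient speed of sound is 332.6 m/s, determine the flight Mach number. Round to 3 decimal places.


Step 1: M = V / a = 159.1 / 332.6
Step 2: M = 0.478

0.478


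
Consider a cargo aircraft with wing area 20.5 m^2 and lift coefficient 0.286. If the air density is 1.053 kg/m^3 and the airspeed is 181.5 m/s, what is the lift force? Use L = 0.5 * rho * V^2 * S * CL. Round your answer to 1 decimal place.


Step 1: Calculate dynamic pressure q = 0.5 * 1.053 * 181.5^2 = 0.5 * 1.053 * 32942.25 = 17344.0946 Pa
Step 2: Multiply by wing area and lift coefficient: L = 17344.0946 * 20.5 * 0.286
Step 3: L = 355553.9398 * 0.286 = 101688.4 N

101688.4


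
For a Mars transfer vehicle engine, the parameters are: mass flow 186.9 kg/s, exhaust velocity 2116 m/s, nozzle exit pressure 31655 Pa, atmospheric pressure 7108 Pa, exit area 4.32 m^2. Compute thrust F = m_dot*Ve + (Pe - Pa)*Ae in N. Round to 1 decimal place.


Step 1: Momentum thrust = m_dot * Ve = 186.9 * 2116 = 395480.4 N
Step 2: Pressure thrust = (Pe - Pa) * Ae = (31655 - 7108) * 4.32 = 106043.04 N
Step 3: Total thrust F = 395480.4 + 106043.04 = 501523.4 N

501523.4


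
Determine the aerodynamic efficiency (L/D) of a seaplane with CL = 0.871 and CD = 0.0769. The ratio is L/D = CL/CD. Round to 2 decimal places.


Step 1: L/D = CL / CD = 0.871 / 0.0769
Step 2: L/D = 11.33

11.33


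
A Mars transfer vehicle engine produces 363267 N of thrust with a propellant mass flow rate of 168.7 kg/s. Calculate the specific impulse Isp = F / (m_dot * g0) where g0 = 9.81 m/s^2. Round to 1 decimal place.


Step 1: m_dot * g0 = 168.7 * 9.81 = 1654.95
Step 2: Isp = 363267 / 1654.95 = 219.5 s

219.5


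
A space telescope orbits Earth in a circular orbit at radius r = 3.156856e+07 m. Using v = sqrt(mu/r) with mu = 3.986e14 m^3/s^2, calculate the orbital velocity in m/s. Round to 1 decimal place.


Step 1: mu / r = 3.986e14 / 3.156856e+07 = 12626486.6057
Step 2: v = sqrt(12626486.6057) = 3553.4 m/s

3553.4


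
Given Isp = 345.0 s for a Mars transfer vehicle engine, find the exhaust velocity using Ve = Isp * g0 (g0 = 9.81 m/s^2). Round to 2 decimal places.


Step 1: Ve = Isp * g0 = 345.0 * 9.81
Step 2: Ve = 3384.45 m/s

3384.45


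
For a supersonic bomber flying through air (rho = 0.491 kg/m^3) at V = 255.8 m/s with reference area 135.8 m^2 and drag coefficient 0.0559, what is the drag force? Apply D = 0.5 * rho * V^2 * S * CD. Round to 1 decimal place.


Step 1: Dynamic pressure q = 0.5 * 0.491 * 255.8^2 = 16063.9586 Pa
Step 2: Drag D = q * S * CD = 16063.9586 * 135.8 * 0.0559
Step 3: D = 121945.0 N

121945.0


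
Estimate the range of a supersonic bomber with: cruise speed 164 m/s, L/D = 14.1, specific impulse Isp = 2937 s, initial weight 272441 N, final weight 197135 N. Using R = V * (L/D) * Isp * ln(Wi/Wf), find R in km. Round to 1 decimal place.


Step 1: Coefficient = V * (L/D) * Isp = 164 * 14.1 * 2937 = 6791518.8 m
Step 2: Wi/Wf = 272441 / 197135 = 1.382002
Step 3: ln(1.382002) = 0.323533
Step 4: R = 6791518.8 * 0.323533 = 2197282.5 m = 2197.3 km

2197.3


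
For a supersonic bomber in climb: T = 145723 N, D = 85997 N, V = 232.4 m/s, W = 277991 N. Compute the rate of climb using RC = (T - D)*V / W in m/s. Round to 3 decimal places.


Step 1: Excess thrust = T - D = 145723 - 85997 = 59726 N
Step 2: Excess power = 59726 * 232.4 = 13880322.4 W
Step 3: RC = 13880322.4 / 277991 = 49.931 m/s

49.931


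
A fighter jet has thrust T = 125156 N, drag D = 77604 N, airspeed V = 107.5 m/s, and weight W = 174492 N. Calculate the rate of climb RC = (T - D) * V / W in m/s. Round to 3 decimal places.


Step 1: Excess thrust = T - D = 125156 - 77604 = 47552 N
Step 2: Excess power = 47552 * 107.5 = 5111840.0 W
Step 3: RC = 5111840.0 / 174492 = 29.296 m/s

29.296


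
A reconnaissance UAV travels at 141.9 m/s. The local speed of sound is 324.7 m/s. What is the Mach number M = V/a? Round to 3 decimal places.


Step 1: M = V / a = 141.9 / 324.7
Step 2: M = 0.437

0.437


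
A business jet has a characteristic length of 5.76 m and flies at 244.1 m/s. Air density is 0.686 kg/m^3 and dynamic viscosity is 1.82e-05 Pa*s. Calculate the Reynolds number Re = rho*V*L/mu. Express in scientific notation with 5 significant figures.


Step 1: Numerator = rho * V * L = 0.686 * 244.1 * 5.76 = 964.526976
Step 2: Re = 964.526976 / 1.82e-05
Step 3: Re = 5.2996e+07

5.2996e+07


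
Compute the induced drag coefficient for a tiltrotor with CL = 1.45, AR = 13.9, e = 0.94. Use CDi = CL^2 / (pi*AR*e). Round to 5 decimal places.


Step 1: CL^2 = 1.45^2 = 2.1025
Step 2: pi * AR * e = 3.14159 * 13.9 * 0.94 = 41.04805
Step 3: CDi = 2.1025 / 41.04805 = 0.05122

0.05122


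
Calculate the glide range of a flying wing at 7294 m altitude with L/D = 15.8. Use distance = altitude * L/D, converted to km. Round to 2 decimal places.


Step 1: Glide distance = altitude * L/D = 7294 * 15.8 = 115245.2 m
Step 2: Convert to km: 115245.2 / 1000 = 115.25 km

115.25


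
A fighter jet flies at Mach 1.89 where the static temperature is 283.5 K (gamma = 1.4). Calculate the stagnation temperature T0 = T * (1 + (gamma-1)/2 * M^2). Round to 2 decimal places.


Step 1: (gamma-1)/2 = 0.2
Step 2: M^2 = 3.5721
Step 3: 1 + 0.2 * 3.5721 = 1.71442
Step 4: T0 = 283.5 * 1.71442 = 486.04 K

486.04


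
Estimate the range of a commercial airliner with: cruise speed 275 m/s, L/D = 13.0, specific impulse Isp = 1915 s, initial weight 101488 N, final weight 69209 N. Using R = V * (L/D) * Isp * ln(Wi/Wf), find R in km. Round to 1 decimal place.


Step 1: Coefficient = V * (L/D) * Isp = 275 * 13.0 * 1915 = 6846125.0 m
Step 2: Wi/Wf = 101488 / 69209 = 1.466399
Step 3: ln(1.466399) = 0.38281
Step 4: R = 6846125.0 * 0.38281 = 2620762.7 m = 2620.8 km

2620.8


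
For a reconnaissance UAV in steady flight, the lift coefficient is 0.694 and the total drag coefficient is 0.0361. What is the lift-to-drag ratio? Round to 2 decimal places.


Step 1: L/D = CL / CD = 0.694 / 0.0361
Step 2: L/D = 19.22

19.22


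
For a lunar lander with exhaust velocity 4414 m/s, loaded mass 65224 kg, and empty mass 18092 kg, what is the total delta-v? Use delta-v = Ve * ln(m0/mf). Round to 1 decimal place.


Step 1: Mass ratio m0/mf = 65224 / 18092 = 3.605129
Step 2: ln(3.605129) = 1.282358
Step 3: delta-v = 4414 * 1.282358 = 5660.3 m/s

5660.3


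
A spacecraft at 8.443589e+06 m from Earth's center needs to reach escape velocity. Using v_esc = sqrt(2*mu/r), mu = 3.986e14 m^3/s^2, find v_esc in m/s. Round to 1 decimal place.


Step 1: 2*mu/r = 2 * 3.986e14 / 8.443589e+06 = 94414827.6284
Step 2: v_esc = sqrt(94414827.6284) = 9716.7 m/s

9716.7


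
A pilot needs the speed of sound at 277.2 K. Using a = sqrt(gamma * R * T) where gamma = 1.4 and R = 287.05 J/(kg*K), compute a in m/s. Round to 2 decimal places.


Step 1: gamma * R * T = 1.4 * 287.05 * 277.2 = 111398.364
Step 2: a = sqrt(111398.364) = 333.76 m/s

333.76


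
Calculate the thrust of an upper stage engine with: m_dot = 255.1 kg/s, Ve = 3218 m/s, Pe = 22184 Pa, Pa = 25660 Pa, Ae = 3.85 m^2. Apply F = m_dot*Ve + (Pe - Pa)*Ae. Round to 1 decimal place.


Step 1: Momentum thrust = m_dot * Ve = 255.1 * 3218 = 820911.8 N
Step 2: Pressure thrust = (Pe - Pa) * Ae = (22184 - 25660) * 3.85 = -13382.60 N
Step 3: Total thrust F = 820911.8 + -13382.60 = 807529.2 N

807529.2


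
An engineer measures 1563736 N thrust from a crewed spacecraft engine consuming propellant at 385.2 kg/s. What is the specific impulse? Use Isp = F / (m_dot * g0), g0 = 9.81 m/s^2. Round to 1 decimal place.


Step 1: m_dot * g0 = 385.2 * 9.81 = 3778.81
Step 2: Isp = 1563736 / 3778.81 = 413.8 s

413.8


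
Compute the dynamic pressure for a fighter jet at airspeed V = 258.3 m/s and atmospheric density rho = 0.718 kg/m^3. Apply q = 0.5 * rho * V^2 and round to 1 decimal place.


Step 1: V^2 = 258.3^2 = 66718.89
Step 2: q = 0.5 * 0.718 * 66718.89
Step 3: q = 23952.1 Pa

23952.1


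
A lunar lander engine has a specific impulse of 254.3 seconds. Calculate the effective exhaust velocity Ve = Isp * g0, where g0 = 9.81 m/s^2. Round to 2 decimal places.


Step 1: Ve = Isp * g0 = 254.3 * 9.81
Step 2: Ve = 2494.68 m/s

2494.68


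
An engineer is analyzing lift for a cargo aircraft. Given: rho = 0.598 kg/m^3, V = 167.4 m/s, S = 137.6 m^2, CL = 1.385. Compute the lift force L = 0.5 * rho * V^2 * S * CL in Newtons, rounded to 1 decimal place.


Step 1: Calculate dynamic pressure q = 0.5 * 0.598 * 167.4^2 = 0.5 * 0.598 * 28022.76 = 8378.8052 Pa
Step 2: Multiply by wing area and lift coefficient: L = 8378.8052 * 137.6 * 1.385
Step 3: L = 1152923.601 * 1.385 = 1596799.2 N

1596799.2


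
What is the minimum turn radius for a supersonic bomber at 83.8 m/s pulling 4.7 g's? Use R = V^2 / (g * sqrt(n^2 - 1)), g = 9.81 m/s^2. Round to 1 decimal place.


Step 1: V^2 = 83.8^2 = 7022.44
Step 2: n^2 - 1 = 4.7^2 - 1 = 21.09
Step 3: sqrt(21.09) = 4.592385
Step 4: R = 7022.44 / (9.81 * 4.592385) = 155.9 m

155.9


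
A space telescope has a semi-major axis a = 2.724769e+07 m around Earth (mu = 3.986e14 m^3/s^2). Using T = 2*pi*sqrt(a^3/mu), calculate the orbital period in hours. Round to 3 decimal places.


Step 1: a^3 / mu = 2.022968e+22 / 3.986e14 = 5.075184e+07
Step 2: sqrt(5.075184e+07) = 7124.0324 s
Step 3: T = 2*pi * 7124.0324 = 44761.62 s
Step 4: T in hours = 44761.62 / 3600 = 12.434 hours

12.434


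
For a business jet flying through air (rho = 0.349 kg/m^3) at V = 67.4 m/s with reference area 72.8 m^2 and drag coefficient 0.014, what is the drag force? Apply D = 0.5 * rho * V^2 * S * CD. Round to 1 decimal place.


Step 1: Dynamic pressure q = 0.5 * 0.349 * 67.4^2 = 792.7116 Pa
Step 2: Drag D = q * S * CD = 792.7116 * 72.8 * 0.014
Step 3: D = 807.9 N

807.9


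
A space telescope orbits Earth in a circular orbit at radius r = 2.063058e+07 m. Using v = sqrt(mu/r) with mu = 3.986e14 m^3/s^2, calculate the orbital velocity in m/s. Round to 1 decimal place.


Step 1: mu / r = 3.986e14 / 2.063058e+07 = 19320833.4424
Step 2: v = sqrt(19320833.4424) = 4395.5 m/s

4395.5


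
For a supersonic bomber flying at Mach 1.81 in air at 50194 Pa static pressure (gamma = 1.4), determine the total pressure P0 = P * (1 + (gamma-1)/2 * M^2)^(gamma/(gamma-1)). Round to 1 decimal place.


Step 1: (gamma-1)/2 * M^2 = 0.2 * 3.2761 = 0.65522
Step 2: 1 + 0.65522 = 1.65522
Step 3: Exponent gamma/(gamma-1) = 3.5
Step 4: P0 = 50194 * 1.65522^3.5 = 292851.1 Pa

292851.1


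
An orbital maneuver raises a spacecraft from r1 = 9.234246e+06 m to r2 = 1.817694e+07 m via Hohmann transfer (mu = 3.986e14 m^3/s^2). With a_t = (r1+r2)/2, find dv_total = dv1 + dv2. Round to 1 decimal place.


Step 1: Transfer semi-major axis a_t = (9.234246e+06 + 1.817694e+07) / 2 = 1.370559e+07 m
Step 2: v1 (circular at r1) = sqrt(mu/r1) = 6570.04 m/s
Step 3: v_t1 = sqrt(mu*(2/r1 - 1/a_t)) = 7566.23 m/s
Step 4: dv1 = |7566.23 - 6570.04| = 996.19 m/s
Step 5: v2 (circular at r2) = 4682.83 m/s, v_t2 = 3843.79 m/s
Step 6: dv2 = |4682.83 - 3843.79| = 839.03 m/s
Step 7: Total delta-v = 996.19 + 839.03 = 1835.2 m/s

1835.2


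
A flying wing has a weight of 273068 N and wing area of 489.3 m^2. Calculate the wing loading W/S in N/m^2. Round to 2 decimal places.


Step 1: Wing loading = W / S = 273068 / 489.3
Step 2: Wing loading = 558.08 N/m^2

558.08


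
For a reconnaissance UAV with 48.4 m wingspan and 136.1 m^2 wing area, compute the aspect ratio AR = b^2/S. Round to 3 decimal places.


Step 1: b^2 = 48.4^2 = 2342.56
Step 2: AR = 2342.56 / 136.1 = 17.212

17.212


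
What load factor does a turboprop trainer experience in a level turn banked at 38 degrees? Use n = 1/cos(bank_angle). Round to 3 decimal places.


Step 1: Convert 38 degrees to radians = 0.663225
Step 2: cos(38 deg) = 0.788011
Step 3: n = 1 / 0.788011 = 1.269

1.269


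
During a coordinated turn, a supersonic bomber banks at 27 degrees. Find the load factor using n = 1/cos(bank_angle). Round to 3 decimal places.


Step 1: Convert 27 degrees to radians = 0.471239
Step 2: cos(27 deg) = 0.891007
Step 3: n = 1 / 0.891007 = 1.122

1.122


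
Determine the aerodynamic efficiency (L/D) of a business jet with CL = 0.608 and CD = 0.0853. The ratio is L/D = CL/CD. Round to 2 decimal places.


Step 1: L/D = CL / CD = 0.608 / 0.0853
Step 2: L/D = 7.13

7.13


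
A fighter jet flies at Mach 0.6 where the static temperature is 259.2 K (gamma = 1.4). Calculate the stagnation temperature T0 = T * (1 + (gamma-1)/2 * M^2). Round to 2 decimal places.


Step 1: (gamma-1)/2 = 0.2
Step 2: M^2 = 0.36
Step 3: 1 + 0.2 * 0.36 = 1.072
Step 4: T0 = 259.2 * 1.072 = 277.86 K

277.86


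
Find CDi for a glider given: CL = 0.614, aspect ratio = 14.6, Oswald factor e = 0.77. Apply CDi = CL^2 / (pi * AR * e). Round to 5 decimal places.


Step 1: CL^2 = 0.614^2 = 0.376996
Step 2: pi * AR * e = 3.14159 * 14.6 * 0.77 = 35.317785
Step 3: CDi = 0.376996 / 35.317785 = 0.01067

0.01067


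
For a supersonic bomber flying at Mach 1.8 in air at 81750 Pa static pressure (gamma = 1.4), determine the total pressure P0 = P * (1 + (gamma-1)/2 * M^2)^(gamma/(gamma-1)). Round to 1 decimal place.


Step 1: (gamma-1)/2 * M^2 = 0.2 * 3.24 = 0.648
Step 2: 1 + 0.648 = 1.648
Step 3: Exponent gamma/(gamma-1) = 3.5
Step 4: P0 = 81750 * 1.648^3.5 = 469718.8 Pa

469718.8


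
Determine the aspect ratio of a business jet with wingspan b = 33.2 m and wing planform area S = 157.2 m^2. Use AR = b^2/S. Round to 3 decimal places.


Step 1: b^2 = 33.2^2 = 1102.24
Step 2: AR = 1102.24 / 157.2 = 7.012

7.012


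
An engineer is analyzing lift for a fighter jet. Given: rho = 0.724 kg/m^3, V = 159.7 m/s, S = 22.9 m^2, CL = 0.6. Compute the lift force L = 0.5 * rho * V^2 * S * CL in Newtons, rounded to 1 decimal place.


Step 1: Calculate dynamic pressure q = 0.5 * 0.724 * 159.7^2 = 0.5 * 0.724 * 25504.09 = 9232.4806 Pa
Step 2: Multiply by wing area and lift coefficient: L = 9232.4806 * 22.9 * 0.6
Step 3: L = 211423.8053 * 0.6 = 126854.3 N

126854.3


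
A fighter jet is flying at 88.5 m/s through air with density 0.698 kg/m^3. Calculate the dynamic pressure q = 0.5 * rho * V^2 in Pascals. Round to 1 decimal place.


Step 1: V^2 = 88.5^2 = 7832.25
Step 2: q = 0.5 * 0.698 * 7832.25
Step 3: q = 2733.5 Pa

2733.5


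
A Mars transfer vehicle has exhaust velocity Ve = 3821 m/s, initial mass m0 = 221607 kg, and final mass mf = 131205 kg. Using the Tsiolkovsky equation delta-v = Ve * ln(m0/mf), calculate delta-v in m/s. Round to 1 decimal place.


Step 1: Mass ratio m0/mf = 221607 / 131205 = 1.689013
Step 2: ln(1.689013) = 0.524145
Step 3: delta-v = 3821 * 0.524145 = 2002.8 m/s

2002.8


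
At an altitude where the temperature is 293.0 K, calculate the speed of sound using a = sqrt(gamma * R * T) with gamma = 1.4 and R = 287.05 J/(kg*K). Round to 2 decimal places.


Step 1: gamma * R * T = 1.4 * 287.05 * 293.0 = 117747.91
Step 2: a = sqrt(117747.91) = 343.14 m/s

343.14


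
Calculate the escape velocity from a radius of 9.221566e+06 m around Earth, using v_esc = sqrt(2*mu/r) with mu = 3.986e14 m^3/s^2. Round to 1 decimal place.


Step 1: 2*mu/r = 2 * 3.986e14 / 9.221566e+06 = 86449524.9505
Step 2: v_esc = sqrt(86449524.9505) = 9297.8 m/s

9297.8


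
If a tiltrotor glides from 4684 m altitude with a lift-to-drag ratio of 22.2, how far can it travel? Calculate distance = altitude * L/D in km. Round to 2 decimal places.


Step 1: Glide distance = altitude * L/D = 4684 * 22.2 = 103984.8 m
Step 2: Convert to km: 103984.8 / 1000 = 103.98 km

103.98


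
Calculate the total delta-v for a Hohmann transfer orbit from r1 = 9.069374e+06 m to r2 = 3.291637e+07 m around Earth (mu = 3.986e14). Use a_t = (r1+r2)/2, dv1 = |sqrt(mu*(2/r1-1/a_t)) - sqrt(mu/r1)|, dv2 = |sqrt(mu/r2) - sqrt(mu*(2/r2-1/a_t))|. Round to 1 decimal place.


Step 1: Transfer semi-major axis a_t = (9.069374e+06 + 3.291637e+07) / 2 = 2.099287e+07 m
Step 2: v1 (circular at r1) = sqrt(mu/r1) = 6629.49 m/s
Step 3: v_t1 = sqrt(mu*(2/r1 - 1/a_t)) = 8301.37 m/s
Step 4: dv1 = |8301.37 - 6629.49| = 1671.89 m/s
Step 5: v2 (circular at r2) = 3479.87 m/s, v_t2 = 2287.26 m/s
Step 6: dv2 = |3479.87 - 2287.26| = 1192.61 m/s
Step 7: Total delta-v = 1671.89 + 1192.61 = 2864.5 m/s

2864.5


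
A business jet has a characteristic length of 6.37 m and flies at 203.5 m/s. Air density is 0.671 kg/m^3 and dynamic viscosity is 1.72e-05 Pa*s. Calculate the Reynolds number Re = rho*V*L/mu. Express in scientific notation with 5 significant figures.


Step 1: Numerator = rho * V * L = 0.671 * 203.5 * 6.37 = 869.813945
Step 2: Re = 869.813945 / 1.72e-05
Step 3: Re = 5.0571e+07

5.0571e+07


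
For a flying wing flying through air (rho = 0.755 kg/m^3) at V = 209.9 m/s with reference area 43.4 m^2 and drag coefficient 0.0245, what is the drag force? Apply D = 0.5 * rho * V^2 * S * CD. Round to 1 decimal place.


Step 1: Dynamic pressure q = 0.5 * 0.755 * 209.9^2 = 16631.8988 Pa
Step 2: Drag D = q * S * CD = 16631.8988 * 43.4 * 0.0245
Step 3: D = 17684.7 N

17684.7


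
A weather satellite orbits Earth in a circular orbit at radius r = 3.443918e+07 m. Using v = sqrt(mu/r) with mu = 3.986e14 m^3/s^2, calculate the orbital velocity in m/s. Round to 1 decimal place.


Step 1: mu / r = 3.986e14 / 3.443918e+07 = 11574027.0239
Step 2: v = sqrt(11574027.0239) = 3402.1 m/s

3402.1


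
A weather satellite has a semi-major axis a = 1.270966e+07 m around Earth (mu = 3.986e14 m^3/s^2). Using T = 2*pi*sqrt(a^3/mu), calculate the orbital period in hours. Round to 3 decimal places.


Step 1: a^3 / mu = 2.053061e+21 / 3.986e14 = 5.150679e+06
Step 2: sqrt(5.150679e+06) = 2269.5108 s
Step 3: T = 2*pi * 2269.5108 = 14259.76 s
Step 4: T in hours = 14259.76 / 3600 = 3.961 hours

3.961


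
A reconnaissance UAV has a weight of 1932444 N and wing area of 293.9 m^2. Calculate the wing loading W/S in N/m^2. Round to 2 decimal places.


Step 1: Wing loading = W / S = 1932444 / 293.9
Step 2: Wing loading = 6575.18 N/m^2

6575.18


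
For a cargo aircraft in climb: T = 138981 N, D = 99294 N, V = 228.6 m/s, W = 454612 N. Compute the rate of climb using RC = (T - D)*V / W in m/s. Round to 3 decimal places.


Step 1: Excess thrust = T - D = 138981 - 99294 = 39687 N
Step 2: Excess power = 39687 * 228.6 = 9072448.2 W
Step 3: RC = 9072448.2 / 454612 = 19.956 m/s

19.956


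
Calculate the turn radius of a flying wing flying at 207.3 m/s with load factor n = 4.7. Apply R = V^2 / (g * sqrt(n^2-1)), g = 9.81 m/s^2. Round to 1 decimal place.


Step 1: V^2 = 207.3^2 = 42973.29
Step 2: n^2 - 1 = 4.7^2 - 1 = 21.09
Step 3: sqrt(21.09) = 4.592385
Step 4: R = 42973.29 / (9.81 * 4.592385) = 953.9 m

953.9


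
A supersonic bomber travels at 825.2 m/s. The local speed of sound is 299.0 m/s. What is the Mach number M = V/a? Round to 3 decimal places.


Step 1: M = V / a = 825.2 / 299.0
Step 2: M = 2.760

2.760


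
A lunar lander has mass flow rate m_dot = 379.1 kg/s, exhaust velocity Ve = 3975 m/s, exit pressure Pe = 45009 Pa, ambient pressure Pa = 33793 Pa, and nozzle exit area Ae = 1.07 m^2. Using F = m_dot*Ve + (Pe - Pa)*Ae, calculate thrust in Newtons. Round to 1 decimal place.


Step 1: Momentum thrust = m_dot * Ve = 379.1 * 3975 = 1506922.5 N
Step 2: Pressure thrust = (Pe - Pa) * Ae = (45009 - 33793) * 1.07 = 12001.12 N
Step 3: Total thrust F = 1506922.5 + 12001.12 = 1518923.6 N

1518923.6


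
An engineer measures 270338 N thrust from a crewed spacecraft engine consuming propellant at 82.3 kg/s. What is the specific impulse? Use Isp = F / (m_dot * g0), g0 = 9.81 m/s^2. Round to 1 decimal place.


Step 1: m_dot * g0 = 82.3 * 9.81 = 807.36
Step 2: Isp = 270338 / 807.36 = 334.8 s

334.8


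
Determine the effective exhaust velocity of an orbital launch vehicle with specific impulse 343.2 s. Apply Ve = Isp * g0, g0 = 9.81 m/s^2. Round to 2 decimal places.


Step 1: Ve = Isp * g0 = 343.2 * 9.81
Step 2: Ve = 3366.79 m/s

3366.79


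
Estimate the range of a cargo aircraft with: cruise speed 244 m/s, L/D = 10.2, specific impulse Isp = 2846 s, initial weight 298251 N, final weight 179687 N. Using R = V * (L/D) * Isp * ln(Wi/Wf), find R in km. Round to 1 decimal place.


Step 1: Coefficient = V * (L/D) * Isp = 244 * 10.2 * 2846 = 7083124.8 m
Step 2: Wi/Wf = 298251 / 179687 = 1.659836
Step 3: ln(1.659836) = 0.506719
Step 4: R = 7083124.8 * 0.506719 = 3589153.7 m = 3589.2 km

3589.2


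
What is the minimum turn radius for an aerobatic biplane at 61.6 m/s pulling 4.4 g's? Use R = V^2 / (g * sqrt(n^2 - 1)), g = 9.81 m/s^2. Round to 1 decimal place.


Step 1: V^2 = 61.6^2 = 3794.56
Step 2: n^2 - 1 = 4.4^2 - 1 = 18.36
Step 3: sqrt(18.36) = 4.284857
Step 4: R = 3794.56 / (9.81 * 4.284857) = 90.3 m

90.3


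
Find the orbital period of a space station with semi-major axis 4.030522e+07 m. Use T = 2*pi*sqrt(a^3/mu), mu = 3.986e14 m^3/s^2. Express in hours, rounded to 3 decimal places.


Step 1: a^3 / mu = 6.547626e+22 / 3.986e14 = 1.642656e+08
Step 2: sqrt(1.642656e+08) = 12816.6138 s
Step 3: T = 2*pi * 12816.6138 = 80529.16 s
Step 4: T in hours = 80529.16 / 3600 = 22.369 hours

22.369


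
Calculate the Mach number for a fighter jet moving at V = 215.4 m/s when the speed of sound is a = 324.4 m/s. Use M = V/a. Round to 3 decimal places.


Step 1: M = V / a = 215.4 / 324.4
Step 2: M = 0.664

0.664


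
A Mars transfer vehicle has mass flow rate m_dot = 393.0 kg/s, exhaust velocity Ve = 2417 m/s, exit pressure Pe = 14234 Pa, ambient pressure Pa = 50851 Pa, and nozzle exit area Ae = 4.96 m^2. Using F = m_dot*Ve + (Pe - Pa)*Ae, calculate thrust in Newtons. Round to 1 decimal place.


Step 1: Momentum thrust = m_dot * Ve = 393.0 * 2417 = 949881.0 N
Step 2: Pressure thrust = (Pe - Pa) * Ae = (14234 - 50851) * 4.96 = -181620.32 N
Step 3: Total thrust F = 949881.0 + -181620.32 = 768260.7 N

768260.7


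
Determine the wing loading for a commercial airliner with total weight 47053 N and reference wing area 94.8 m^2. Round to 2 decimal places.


Step 1: Wing loading = W / S = 47053 / 94.8
Step 2: Wing loading = 496.34 N/m^2

496.34


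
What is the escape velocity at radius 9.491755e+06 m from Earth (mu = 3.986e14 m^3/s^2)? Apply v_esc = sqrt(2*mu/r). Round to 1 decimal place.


Step 1: 2*mu/r = 2 * 3.986e14 / 9.491755e+06 = 83988682.8094
Step 2: v_esc = sqrt(83988682.8094) = 9164.5 m/s

9164.5


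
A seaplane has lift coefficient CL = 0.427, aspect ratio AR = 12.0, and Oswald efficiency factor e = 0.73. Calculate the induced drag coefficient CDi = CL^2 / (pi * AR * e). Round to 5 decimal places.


Step 1: CL^2 = 0.427^2 = 0.182329
Step 2: pi * AR * e = 3.14159 * 12.0 * 0.73 = 27.520352
Step 3: CDi = 0.182329 / 27.520352 = 0.00663

0.00663


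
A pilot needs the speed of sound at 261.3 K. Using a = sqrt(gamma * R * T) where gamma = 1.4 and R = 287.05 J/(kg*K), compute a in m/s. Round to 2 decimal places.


Step 1: gamma * R * T = 1.4 * 287.05 * 261.3 = 105008.631
Step 2: a = sqrt(105008.631) = 324.05 m/s

324.05


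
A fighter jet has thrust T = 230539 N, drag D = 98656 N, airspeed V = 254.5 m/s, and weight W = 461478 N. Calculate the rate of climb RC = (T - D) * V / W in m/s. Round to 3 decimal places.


Step 1: Excess thrust = T - D = 230539 - 98656 = 131883 N
Step 2: Excess power = 131883 * 254.5 = 33564223.5 W
Step 3: RC = 33564223.5 / 461478 = 72.732 m/s

72.732


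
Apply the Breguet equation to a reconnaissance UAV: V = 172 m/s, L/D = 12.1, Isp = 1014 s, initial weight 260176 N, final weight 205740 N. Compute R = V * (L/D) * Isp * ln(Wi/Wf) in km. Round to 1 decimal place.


Step 1: Coefficient = V * (L/D) * Isp = 172 * 12.1 * 1014 = 2110336.8 m
Step 2: Wi/Wf = 260176 / 205740 = 1.264586
Step 3: ln(1.264586) = 0.234745
Step 4: R = 2110336.8 * 0.234745 = 495391.2 m = 495.4 km

495.4


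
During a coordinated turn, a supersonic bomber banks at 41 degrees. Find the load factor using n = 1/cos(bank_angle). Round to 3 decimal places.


Step 1: Convert 41 degrees to radians = 0.715585
Step 2: cos(41 deg) = 0.75471
Step 3: n = 1 / 0.75471 = 1.325

1.325


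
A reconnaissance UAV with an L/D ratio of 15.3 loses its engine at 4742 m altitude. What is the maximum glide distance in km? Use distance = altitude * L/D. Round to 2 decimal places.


Step 1: Glide distance = altitude * L/D = 4742 * 15.3 = 72552.6 m
Step 2: Convert to km: 72552.6 / 1000 = 72.55 km

72.55


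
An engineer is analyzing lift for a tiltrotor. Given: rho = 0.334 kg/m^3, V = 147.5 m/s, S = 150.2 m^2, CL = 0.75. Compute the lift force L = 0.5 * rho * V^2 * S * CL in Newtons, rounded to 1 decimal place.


Step 1: Calculate dynamic pressure q = 0.5 * 0.334 * 147.5^2 = 0.5 * 0.334 * 21756.25 = 3633.2938 Pa
Step 2: Multiply by wing area and lift coefficient: L = 3633.2938 * 150.2 * 0.75
Step 3: L = 545720.7212 * 0.75 = 409290.5 N

409290.5


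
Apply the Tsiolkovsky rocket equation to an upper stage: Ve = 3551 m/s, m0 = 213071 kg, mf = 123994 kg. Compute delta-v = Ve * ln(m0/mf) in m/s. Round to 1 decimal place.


Step 1: Mass ratio m0/mf = 213071 / 123994 = 1.718398
Step 2: ln(1.718398) = 0.541392
Step 3: delta-v = 3551 * 0.541392 = 1922.5 m/s

1922.5


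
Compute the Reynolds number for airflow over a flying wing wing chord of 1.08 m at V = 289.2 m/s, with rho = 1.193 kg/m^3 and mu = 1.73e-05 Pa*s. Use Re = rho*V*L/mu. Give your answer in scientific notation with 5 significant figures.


Step 1: Numerator = rho * V * L = 1.193 * 289.2 * 1.08 = 372.616848
Step 2: Re = 372.616848 / 1.73e-05
Step 3: Re = 2.1539e+07

2.1539e+07


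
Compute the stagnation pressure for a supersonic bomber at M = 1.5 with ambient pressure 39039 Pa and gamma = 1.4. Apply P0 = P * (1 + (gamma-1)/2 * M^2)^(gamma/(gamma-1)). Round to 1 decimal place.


Step 1: (gamma-1)/2 * M^2 = 0.2 * 2.25 = 0.45
Step 2: 1 + 0.45 = 1.45
Step 3: Exponent gamma/(gamma-1) = 3.5
Step 4: P0 = 39039 * 1.45^3.5 = 143313.4 Pa

143313.4


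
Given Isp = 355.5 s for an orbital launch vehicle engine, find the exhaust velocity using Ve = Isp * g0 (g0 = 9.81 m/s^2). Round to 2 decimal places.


Step 1: Ve = Isp * g0 = 355.5 * 9.81
Step 2: Ve = 3487.46 m/s

3487.46


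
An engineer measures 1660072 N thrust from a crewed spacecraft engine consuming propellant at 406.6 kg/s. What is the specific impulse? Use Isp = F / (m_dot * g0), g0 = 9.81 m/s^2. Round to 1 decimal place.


Step 1: m_dot * g0 = 406.6 * 9.81 = 3988.75
Step 2: Isp = 1660072 / 3988.75 = 416.2 s

416.2


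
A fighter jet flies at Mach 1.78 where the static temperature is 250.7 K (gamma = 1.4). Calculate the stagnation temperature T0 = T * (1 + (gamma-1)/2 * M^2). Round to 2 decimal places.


Step 1: (gamma-1)/2 = 0.2
Step 2: M^2 = 3.1684
Step 3: 1 + 0.2 * 3.1684 = 1.63368
Step 4: T0 = 250.7 * 1.63368 = 409.56 K

409.56


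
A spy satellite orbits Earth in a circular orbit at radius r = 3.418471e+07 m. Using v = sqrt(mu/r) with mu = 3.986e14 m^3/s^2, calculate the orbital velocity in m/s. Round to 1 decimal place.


Step 1: mu / r = 3.986e14 / 3.418471e+07 = 11660183.7488
Step 2: v = sqrt(11660183.7488) = 3414.7 m/s

3414.7


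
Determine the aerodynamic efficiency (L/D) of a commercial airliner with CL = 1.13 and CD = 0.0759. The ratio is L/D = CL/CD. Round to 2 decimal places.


Step 1: L/D = CL / CD = 1.13 / 0.0759
Step 2: L/D = 14.89

14.89


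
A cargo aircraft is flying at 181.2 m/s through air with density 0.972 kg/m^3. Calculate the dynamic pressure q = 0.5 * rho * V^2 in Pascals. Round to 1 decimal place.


Step 1: V^2 = 181.2^2 = 32833.44
Step 2: q = 0.5 * 0.972 * 32833.44
Step 3: q = 15957.1 Pa

15957.1


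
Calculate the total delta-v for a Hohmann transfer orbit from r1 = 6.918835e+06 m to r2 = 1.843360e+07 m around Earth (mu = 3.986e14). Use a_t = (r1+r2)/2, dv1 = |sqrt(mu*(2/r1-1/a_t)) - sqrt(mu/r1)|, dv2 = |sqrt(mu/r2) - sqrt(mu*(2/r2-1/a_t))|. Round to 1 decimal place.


Step 1: Transfer semi-major axis a_t = (6.918835e+06 + 1.843360e+07) / 2 = 1.267622e+07 m
Step 2: v1 (circular at r1) = sqrt(mu/r1) = 7590.18 m/s
Step 3: v_t1 = sqrt(mu*(2/r1 - 1/a_t)) = 9152.98 m/s
Step 4: dv1 = |9152.98 - 7590.18| = 1562.8 m/s
Step 5: v2 (circular at r2) = 4650.11 m/s, v_t2 = 3435.46 m/s
Step 6: dv2 = |4650.11 - 3435.46| = 1214.65 m/s
Step 7: Total delta-v = 1562.8 + 1214.65 = 2777.4 m/s

2777.4


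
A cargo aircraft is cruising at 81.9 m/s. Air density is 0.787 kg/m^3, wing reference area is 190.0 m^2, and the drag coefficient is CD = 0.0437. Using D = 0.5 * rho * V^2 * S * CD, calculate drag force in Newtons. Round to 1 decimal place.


Step 1: Dynamic pressure q = 0.5 * 0.787 * 81.9^2 = 2639.4445 Pa
Step 2: Drag D = q * S * CD = 2639.4445 * 190.0 * 0.0437
Step 3: D = 21915.3 N

21915.3


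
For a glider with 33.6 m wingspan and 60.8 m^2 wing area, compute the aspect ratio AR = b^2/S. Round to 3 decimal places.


Step 1: b^2 = 33.6^2 = 1128.96
Step 2: AR = 1128.96 / 60.8 = 18.568

18.568


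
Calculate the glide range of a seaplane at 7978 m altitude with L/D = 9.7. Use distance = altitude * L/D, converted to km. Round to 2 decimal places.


Step 1: Glide distance = altitude * L/D = 7978 * 9.7 = 77386.6 m
Step 2: Convert to km: 77386.6 / 1000 = 77.39 km

77.39


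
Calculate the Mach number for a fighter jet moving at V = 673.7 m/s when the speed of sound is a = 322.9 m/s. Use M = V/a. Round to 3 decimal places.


Step 1: M = V / a = 673.7 / 322.9
Step 2: M = 2.086

2.086


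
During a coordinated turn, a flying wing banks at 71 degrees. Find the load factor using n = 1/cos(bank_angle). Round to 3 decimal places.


Step 1: Convert 71 degrees to radians = 1.239184
Step 2: cos(71 deg) = 0.325568
Step 3: n = 1 / 0.325568 = 3.072

3.072


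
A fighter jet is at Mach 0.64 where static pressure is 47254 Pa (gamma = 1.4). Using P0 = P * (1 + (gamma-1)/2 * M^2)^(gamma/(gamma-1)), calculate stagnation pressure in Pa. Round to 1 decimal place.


Step 1: (gamma-1)/2 * M^2 = 0.2 * 0.4096 = 0.08192
Step 2: 1 + 0.08192 = 1.08192
Step 3: Exponent gamma/(gamma-1) = 3.5
Step 4: P0 = 47254 * 1.08192^3.5 = 62247.5 Pa

62247.5


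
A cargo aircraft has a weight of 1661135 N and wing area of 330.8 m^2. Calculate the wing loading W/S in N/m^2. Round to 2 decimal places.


Step 1: Wing loading = W / S = 1661135 / 330.8
Step 2: Wing loading = 5021.57 N/m^2

5021.57


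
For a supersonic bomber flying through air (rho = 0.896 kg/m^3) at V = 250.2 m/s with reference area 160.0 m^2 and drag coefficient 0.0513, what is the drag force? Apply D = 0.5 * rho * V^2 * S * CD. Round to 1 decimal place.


Step 1: Dynamic pressure q = 0.5 * 0.896 * 250.2^2 = 28044.8179 Pa
Step 2: Drag D = q * S * CD = 28044.8179 * 160.0 * 0.0513
Step 3: D = 230191.9 N

230191.9


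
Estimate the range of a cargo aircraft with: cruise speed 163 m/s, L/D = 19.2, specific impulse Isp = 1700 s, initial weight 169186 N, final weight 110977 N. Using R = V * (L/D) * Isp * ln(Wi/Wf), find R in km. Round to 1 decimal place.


Step 1: Coefficient = V * (L/D) * Isp = 163 * 19.2 * 1700 = 5320320.0 m
Step 2: Wi/Wf = 169186 / 110977 = 1.524514
Step 3: ln(1.524514) = 0.421676
Step 4: R = 5320320.0 * 0.421676 = 2243449.8 m = 2243.4 km

2243.4


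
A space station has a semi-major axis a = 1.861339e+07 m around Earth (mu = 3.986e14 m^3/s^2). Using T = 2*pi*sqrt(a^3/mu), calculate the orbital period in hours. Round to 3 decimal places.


Step 1: a^3 / mu = 6.448763e+21 / 3.986e14 = 1.617853e+07
Step 2: sqrt(1.617853e+07) = 4022.2547 s
Step 3: T = 2*pi * 4022.2547 = 25272.57 s
Step 4: T in hours = 25272.57 / 3600 = 7.020 hours

7.020


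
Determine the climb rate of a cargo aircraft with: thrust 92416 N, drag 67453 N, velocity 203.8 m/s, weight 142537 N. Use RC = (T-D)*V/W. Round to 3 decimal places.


Step 1: Excess thrust = T - D = 92416 - 67453 = 24963 N
Step 2: Excess power = 24963 * 203.8 = 5087459.4 W
Step 3: RC = 5087459.4 / 142537 = 35.692 m/s

35.692


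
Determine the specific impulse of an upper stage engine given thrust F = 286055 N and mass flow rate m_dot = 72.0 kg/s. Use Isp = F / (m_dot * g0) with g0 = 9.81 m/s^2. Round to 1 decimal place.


Step 1: m_dot * g0 = 72.0 * 9.81 = 706.32
Step 2: Isp = 286055 / 706.32 = 405.0 s

405.0


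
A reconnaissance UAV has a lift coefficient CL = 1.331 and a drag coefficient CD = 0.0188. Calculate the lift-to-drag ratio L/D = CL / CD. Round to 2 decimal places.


Step 1: L/D = CL / CD = 1.331 / 0.0188
Step 2: L/D = 70.80

70.80


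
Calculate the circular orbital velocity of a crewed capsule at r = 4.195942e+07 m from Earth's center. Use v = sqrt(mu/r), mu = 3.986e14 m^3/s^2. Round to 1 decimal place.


Step 1: mu / r = 3.986e14 / 4.195942e+07 = 9499654.6663
Step 2: v = sqrt(9499654.6663) = 3082.2 m/s

3082.2


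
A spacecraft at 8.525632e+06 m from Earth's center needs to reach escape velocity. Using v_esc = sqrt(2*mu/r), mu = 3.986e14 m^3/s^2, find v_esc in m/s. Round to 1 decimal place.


Step 1: 2*mu/r = 2 * 3.986e14 / 8.525632e+06 = 93506264.4036
Step 2: v_esc = sqrt(93506264.4036) = 9669.9 m/s

9669.9
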